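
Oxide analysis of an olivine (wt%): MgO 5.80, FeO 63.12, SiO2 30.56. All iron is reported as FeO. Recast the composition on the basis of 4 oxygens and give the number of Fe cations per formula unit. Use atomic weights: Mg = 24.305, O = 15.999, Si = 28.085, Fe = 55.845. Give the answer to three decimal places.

MgO: 5.80/40.304 = 0.14391 mol → 0.14391 mol Mg, 0.14391 mol O.
FeO: 63.12/71.844 = 0.87857 mol → 0.87857 mol Fe, 0.87857 mol O.
SiO2: 30.56/60.083 = 0.50863 mol → 0.50863 mol Si, 1.01726 mol O.
Total oxygen = 2.03974 mol. Normalization factor = 4/2.03974 = 1.96103.
Fe per 4 O = 0.87857 × 1.96103 = 1.723.

1.723 Fe apfu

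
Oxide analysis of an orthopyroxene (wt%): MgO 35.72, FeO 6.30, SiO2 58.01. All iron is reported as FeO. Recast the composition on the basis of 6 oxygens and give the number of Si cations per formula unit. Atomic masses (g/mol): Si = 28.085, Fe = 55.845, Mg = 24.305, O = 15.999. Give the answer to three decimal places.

35.72 wt% MgO ÷ 40.304 g/mol = 0.88626 mol, giving 0.88626 Mg and 0.88626 O.
6.30 wt% FeO ÷ 71.844 g/mol = 0.08769 mol, giving 0.08769 Fe and 0.08769 O.
58.01 wt% SiO2 ÷ 60.083 g/mol = 0.96550 mol, giving 0.96550 Si and 1.93100 O.
Oxygen sums to 2.90495; scaling by 6/2.90495 = 2.06544 puts the formula on 6 O.
Si: 0.96550 × 2.06544 = 1.994 atoms per formula unit.

1.994 Si apfu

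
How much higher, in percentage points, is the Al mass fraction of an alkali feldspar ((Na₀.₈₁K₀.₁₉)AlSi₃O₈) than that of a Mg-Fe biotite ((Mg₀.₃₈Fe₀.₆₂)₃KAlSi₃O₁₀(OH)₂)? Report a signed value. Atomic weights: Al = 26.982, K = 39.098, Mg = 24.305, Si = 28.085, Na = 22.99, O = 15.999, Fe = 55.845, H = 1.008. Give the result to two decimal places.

M((Na₀.₈₁K₀.₁₉)AlSi₃O₈) = 265.280 g/mol, so wt% Al = 26.982/265.280 × 100 = 10.17%.
M((Mg₀.₃₈Fe₀.₆₂)₃KAlSi₃O₁₀(OH)₂) = 475.918 g/mol, so wt% Al = 26.982/475.918 × 100 = 5.67%.
10.17 − 5.67 = 4.50 pp.

4.50 percentage points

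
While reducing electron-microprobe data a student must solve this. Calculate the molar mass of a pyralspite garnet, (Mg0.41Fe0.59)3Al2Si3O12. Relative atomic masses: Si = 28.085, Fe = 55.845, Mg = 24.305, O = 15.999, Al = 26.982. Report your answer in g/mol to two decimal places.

The formula mass is the sum 1.23×24.305 + 1.77×55.845 + 2×26.982 + 3×28.085 + 12×15.999.

458.95 g/mol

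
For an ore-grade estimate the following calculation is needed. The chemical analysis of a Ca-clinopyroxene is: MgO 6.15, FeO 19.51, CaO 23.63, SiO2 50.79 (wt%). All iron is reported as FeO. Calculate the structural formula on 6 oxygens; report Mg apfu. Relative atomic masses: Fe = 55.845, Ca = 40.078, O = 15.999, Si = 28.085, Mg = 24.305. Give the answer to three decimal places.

MgO: 6.15/40.304 = 0.15259 mol → 0.15259 mol Mg, 0.15259 mol O.
FeO: 19.51/71.844 = 0.27156 mol → 0.27156 mol Fe, 0.27156 mol O.
CaO: 23.63/56.077 = 0.42138 mol → 0.42138 mol Ca, 0.42138 mol O.
SiO2: 50.79/60.083 = 0.84533 mol → 0.84533 mol Si, 1.69066 mol O.
Total oxygen = 2.53619 mol. Normalization factor = 6/2.53619 = 2.36575.
Mg per 6 O = 0.15259 × 2.36575 = 0.361.

0.361 Mg apfu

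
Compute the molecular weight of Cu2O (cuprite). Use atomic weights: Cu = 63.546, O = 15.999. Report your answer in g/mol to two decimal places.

143.09 g/mol

Cu: 2 × 63.546 = 127.0920
O: 1 × 15.999 = 15.9990
Summing the contributions gives the formula mass.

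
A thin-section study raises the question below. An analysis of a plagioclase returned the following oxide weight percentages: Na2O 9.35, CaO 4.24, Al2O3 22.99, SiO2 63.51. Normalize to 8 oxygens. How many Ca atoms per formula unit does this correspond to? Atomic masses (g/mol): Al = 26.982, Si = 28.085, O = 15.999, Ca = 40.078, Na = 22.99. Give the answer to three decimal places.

9.35 wt% Na2O ÷ 61.979 g/mol = 0.15086 mol, giving 0.30172 Na and 0.15086 O.
4.24 wt% CaO ÷ 56.077 g/mol = 0.07561 mol, giving 0.07561 Ca and 0.07561 O.
22.99 wt% Al2O3 ÷ 101.961 g/mol = 0.22548 mol, giving 0.45096 Al and 0.67644 O.
63.51 wt% SiO2 ÷ 60.083 g/mol = 1.05704 mol, giving 1.05704 Si and 2.11408 O.
Oxygen sums to 3.01699; scaling by 8/3.01699 = 2.65165 puts the formula on 8 O.
Ca: 0.07561 × 2.65165 = 0.200 atoms per formula unit.

0.200 Ca apfu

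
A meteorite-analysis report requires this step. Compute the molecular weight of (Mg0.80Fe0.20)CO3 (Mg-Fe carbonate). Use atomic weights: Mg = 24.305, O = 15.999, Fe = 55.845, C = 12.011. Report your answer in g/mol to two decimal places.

The formula mass is the sum 0.80×24.305 + 0.20×55.845 + 1×12.011 + 3×15.999.

90.62 g/mol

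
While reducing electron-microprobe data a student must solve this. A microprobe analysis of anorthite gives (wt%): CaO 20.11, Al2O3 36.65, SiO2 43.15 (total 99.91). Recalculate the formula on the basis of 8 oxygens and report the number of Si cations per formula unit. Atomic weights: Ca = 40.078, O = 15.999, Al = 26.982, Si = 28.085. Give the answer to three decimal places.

CaO (M=56.077): mol = 0.35861; Ca = 0.35861, O = 0.35861.
Al2O3 (M=101.961): mol = 0.35945; Al = 0.71890, O = 1.07835.
SiO2 (M=60.083): mol = 0.71817; Si = 0.71817, O = 1.43634.
ΣO = 2.87330; factor = 8/ΣO = 2.78426.
Si apfu = 0.71817 × 2.78426 = 2.000.

2.000 Si apfu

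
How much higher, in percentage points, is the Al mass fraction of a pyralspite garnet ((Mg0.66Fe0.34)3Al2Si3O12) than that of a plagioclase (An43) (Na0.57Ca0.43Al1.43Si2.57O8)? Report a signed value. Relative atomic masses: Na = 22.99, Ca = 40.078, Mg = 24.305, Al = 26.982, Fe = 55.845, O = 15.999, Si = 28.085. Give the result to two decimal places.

-1.94 percentage points

Al in (Mg0.66Fe0.34)3Al2Si3O12: molar mass 435.293 g/mol; 2×26.982 = 53.964 g → 12.40 wt%.
Al in Na0.57Ca0.43Al1.43Si2.57O8: molar mass 269.093 g/mol; 1.43×26.982 = 38.584 g → 14.34 wt%.
Difference = 12.40 − 14.34 = -1.94 percentage points.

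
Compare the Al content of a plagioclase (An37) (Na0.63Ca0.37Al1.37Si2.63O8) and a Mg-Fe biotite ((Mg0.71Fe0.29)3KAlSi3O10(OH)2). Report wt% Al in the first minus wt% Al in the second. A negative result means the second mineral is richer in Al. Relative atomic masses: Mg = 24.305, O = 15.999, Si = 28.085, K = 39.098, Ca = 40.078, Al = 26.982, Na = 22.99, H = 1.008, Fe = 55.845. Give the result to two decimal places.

7.72 percentage points

Al in Na0.63Ca0.37Al1.37Si2.63O8: molar mass 268.133 g/mol; 1.37×26.982 = 36.965 g → 13.79 wt%.
Al in (Mg0.71Fe0.29)3KAlSi3O10(OH)2: molar mass 444.694 g/mol; 1×26.982 = 26.982 g → 6.07 wt%.
Difference = 13.79 − 6.07 = 7.72 percentage points.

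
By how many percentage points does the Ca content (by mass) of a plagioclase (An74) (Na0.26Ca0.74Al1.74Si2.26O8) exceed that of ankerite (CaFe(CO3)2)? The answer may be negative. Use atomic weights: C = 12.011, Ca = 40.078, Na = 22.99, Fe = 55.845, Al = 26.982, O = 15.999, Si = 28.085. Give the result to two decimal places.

-7.74 percentage points

First mineral: 29.658 g Ca in 274.048 g formula = 10.82 wt% Ca.
Second mineral: 40.078 g Ca in 215.939 g formula = 18.56 wt% Ca.
10.82% − 18.56% gives a difference of -7.74 percentage points.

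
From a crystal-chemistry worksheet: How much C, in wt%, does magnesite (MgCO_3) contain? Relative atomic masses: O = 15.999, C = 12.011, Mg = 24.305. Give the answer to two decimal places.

14.25 wt%

M(MgCO_3) = 84.313 g/mol.
C contributes 1 × 12.011 = 12.011 g per mole.
12.011/84.313 = 0.1425 → 14.25%.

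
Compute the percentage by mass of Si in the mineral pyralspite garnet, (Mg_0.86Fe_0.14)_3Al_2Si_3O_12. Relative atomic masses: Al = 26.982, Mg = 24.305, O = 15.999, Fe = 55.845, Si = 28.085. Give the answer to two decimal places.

20.24 wt%

M((Mg_0.86Fe_0.14)_3Al_2Si_3O_12) = 416.369 g/mol.
Si contributes 3 × 28.085 = 84.255 g per mole.
84.255/416.369 = 0.2024 → 20.24%.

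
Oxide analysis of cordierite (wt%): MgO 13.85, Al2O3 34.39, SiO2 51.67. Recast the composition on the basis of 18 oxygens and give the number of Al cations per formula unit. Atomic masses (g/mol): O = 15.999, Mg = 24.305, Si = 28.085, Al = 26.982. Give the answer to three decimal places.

3.948 Al apfu

MgO (M=40.304): mol = 0.34364; Mg = 0.34364, O = 0.34364.
Al2O3 (M=101.961): mol = 0.33729; Al = 0.67458, O = 1.01187.
SiO2 (M=60.083): mol = 0.85998; Si = 0.85998, O = 1.71996.
ΣO = 3.07547; factor = 18/ΣO = 5.85276.
Al apfu = 0.67458 × 5.85276 = 3.948.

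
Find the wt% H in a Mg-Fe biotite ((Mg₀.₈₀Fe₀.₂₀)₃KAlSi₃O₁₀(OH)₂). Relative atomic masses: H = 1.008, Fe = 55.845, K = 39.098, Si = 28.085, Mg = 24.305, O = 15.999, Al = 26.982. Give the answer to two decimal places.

0.46 mass %

Formula mass = 2.40×24.305 + 0.60×55.845 + 1×39.098 + 1×26.982 + 3×28.085 + 12×15.999 + 2×1.008 = 436.178 g/mol, of which 2.016 g is H.
So H makes up 2.016/436.178 = 0.0046 of the mass, i.e. 0.46%.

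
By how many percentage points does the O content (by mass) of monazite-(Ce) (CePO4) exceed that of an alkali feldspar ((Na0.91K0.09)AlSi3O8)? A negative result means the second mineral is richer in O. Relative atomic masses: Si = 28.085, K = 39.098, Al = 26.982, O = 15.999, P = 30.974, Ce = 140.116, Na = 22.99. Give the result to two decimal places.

O in CePO4: molar mass 235.086 g/mol; 4×15.999 = 63.996 g → 27.22 wt%.
O in (Na0.91K0.09)AlSi3O8: molar mass 263.669 g/mol; 8×15.999 = 127.992 g → 48.54 wt%.
Difference = 27.22 − 48.54 = -21.32 percentage points.

-21.32 percentage points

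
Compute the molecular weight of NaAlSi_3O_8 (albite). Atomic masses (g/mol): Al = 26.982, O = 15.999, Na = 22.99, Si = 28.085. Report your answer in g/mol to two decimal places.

Na: 1 × 22.99 = 22.9900
Al: 1 × 26.982 = 26.9820
Si: 3 × 28.085 = 84.2550
O: 8 × 15.999 = 127.9920
Summing the contributions gives the formula mass.

262.22 g/mol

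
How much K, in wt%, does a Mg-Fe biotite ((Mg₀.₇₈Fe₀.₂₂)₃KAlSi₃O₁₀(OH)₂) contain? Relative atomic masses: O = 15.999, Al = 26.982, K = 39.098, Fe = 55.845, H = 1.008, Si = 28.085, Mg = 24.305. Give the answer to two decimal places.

Molar mass of (Mg₀.₇₈Fe₀.₂₂)₃KAlSi₃O₁₀(OH)₂: 2.34×24.305 + 0.66×55.845 + 1×39.098 + 1×26.982 + 3×28.085 + 12×15.999 + 2×1.008 = 438.070 g/mol.
Mass of K per formula unit: 1 × 39.098 = 39.098 g.
Weight fraction K = 39.098 / 438.070 = 0.0893.

8.93 wt%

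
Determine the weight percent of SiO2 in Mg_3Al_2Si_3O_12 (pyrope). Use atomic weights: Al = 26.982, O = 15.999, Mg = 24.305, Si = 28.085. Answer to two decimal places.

44.71 wt%

Formula mass = 403.122 g/mol.
3 Si → 3.0000 mol SiO2 per formula unit; M(SiO2) = 60.083, so SiO2 mass = 180.249 g.
180.249/403.122 × 100 = 44.71 wt%.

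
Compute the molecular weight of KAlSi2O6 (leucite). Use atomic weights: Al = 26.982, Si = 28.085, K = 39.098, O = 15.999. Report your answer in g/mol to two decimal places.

218.24 g/mol

M = 1*39.098 + 1*26.982 + 2*28.085 + 6*15.999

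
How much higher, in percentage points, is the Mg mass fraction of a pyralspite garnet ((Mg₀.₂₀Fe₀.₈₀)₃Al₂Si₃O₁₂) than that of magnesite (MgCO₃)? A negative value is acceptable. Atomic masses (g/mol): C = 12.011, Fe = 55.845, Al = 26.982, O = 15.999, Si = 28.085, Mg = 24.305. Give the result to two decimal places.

M((Mg₀.₂₀Fe₀.₈₀)₃Al₂Si₃O₁₂) = 478.818 g/mol, so wt% Mg = 14.583/478.818 × 100 = 3.05%.
M(MgCO₃) = 84.313 g/mol, so wt% Mg = 24.305/84.313 × 100 = 28.83%.
3.05 − 28.83 = -25.78 pp.

-25.78 percentage points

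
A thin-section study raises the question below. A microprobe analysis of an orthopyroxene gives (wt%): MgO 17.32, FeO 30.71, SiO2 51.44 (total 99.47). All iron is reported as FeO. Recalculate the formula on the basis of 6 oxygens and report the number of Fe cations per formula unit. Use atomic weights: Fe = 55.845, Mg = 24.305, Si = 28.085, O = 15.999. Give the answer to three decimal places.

MgO: 17.32/40.304 = 0.42973 mol → 0.42973 mol Mg, 0.42973 mol O.
FeO: 30.71/71.844 = 0.42745 mol → 0.42745 mol Fe, 0.42745 mol O.
SiO2: 51.44/60.083 = 0.85615 mol → 0.85615 mol Si, 1.71230 mol O.
Total oxygen = 2.56948 mol. Normalization factor = 6/2.56948 = 2.33510.
Fe per 6 O = 0.42745 × 2.33510 = 0.998.

0.998 Fe apfu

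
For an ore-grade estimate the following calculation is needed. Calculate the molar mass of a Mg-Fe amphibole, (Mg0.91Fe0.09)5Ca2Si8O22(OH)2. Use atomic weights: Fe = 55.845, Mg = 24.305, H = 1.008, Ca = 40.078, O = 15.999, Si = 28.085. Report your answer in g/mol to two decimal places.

The formula mass is the sum 4.55*24.305 + 0.45*55.845 + 2*40.078 + 8*28.085 + 24*15.999 + 2*1.008.

826.55 g/mol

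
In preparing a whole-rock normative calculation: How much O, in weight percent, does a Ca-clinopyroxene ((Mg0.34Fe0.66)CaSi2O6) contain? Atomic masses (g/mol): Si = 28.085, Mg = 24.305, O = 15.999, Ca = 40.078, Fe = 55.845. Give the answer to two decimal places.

40.44 weight percent

M((Mg0.34Fe0.66)CaSi2O6) = 237.363 g/mol.
O contributes 6 × 15.999 = 95.994 g per mole.
95.994/237.363 = 0.4044 → 40.44%.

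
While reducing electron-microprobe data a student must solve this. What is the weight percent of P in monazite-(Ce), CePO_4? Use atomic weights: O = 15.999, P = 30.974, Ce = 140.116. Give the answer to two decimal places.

M(CePO_4) = 235.086 g/mol.
P contributes 1 × 30.974 = 30.974 g per mole.
30.974/235.086 = 0.1318 → 13.18%.

13.18 weight percent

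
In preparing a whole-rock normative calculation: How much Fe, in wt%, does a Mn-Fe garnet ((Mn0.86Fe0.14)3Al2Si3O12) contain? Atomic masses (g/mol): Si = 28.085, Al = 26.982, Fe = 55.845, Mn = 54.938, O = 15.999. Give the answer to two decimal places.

Molar mass of (Mn0.86Fe0.14)3Al2Si3O12: 2.58·54.938 + 0.42·55.845 + 2·26.982 + 3·28.085 + 12·15.999 = 495.402 g/mol.
Mass of Fe per formula unit: 0.42 × 55.845 = 23.455 g.
Weight fraction Fe = 23.455 / 495.402 = 0.0473.

4.73 wt%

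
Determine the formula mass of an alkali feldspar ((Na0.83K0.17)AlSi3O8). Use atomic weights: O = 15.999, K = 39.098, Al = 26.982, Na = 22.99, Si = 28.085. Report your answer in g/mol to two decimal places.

264.96 g/mol

Na: 0.83 × 22.99 = 19.0817
K: 0.17 × 39.098 = 6.6467
Al: 1 × 26.982 = 26.9820
Si: 3 × 28.085 = 84.2550
O: 8 × 15.999 = 127.9920
Summing the contributions gives the formula mass.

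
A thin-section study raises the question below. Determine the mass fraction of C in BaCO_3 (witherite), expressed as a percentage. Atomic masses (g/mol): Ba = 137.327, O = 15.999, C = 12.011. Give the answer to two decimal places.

Formula mass = 1*137.327 + 1*12.011 + 3*15.999 = 197.335 g/mol, of which 12.011 g is C.
So C makes up 12.011/197.335 = 0.0609 of the mass, i.e. 6.09%.

6.09 weight percent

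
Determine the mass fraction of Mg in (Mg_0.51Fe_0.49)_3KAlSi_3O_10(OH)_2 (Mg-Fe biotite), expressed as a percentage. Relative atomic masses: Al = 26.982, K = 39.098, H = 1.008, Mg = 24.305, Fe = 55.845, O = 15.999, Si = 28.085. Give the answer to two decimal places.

8.02 mass %

Molar mass of (Mg_0.51Fe_0.49)_3KAlSi_3O_10(OH)_2: 1.53·24.305 + 1.47·55.845 + 1·39.098 + 1·26.982 + 3·28.085 + 12·15.999 + 2·1.008 = 463.618 g/mol.
Mass of Mg per formula unit: 1.53 × 24.305 = 37.187 g.
Weight fraction Mg = 37.187 / 463.618 = 0.0802.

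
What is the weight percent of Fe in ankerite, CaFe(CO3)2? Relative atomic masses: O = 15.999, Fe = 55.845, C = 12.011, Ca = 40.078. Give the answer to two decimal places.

Formula mass = 1*40.078 + 1*55.845 + 2*12.011 + 6*15.999 = 215.939 g/mol, of which 55.845 g is Fe.
So Fe makes up 55.845/215.939 = 0.2586 of the mass, i.e. 25.86%.

25.86 mass %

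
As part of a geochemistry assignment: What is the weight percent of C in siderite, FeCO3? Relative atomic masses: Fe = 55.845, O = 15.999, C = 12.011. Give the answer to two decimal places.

Formula mass = 1·55.845 + 1·12.011 + 3·15.999 = 115.853 g/mol, of which 12.011 g is C.
So C makes up 12.011/115.853 = 0.1037 of the mass, i.e. 10.37%.

10.37 weight percent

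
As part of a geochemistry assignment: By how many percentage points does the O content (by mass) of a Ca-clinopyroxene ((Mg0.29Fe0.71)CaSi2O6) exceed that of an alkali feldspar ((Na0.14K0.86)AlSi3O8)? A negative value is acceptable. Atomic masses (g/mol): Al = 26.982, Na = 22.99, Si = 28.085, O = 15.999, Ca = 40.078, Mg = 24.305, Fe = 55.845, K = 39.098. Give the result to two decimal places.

First mineral: 95.994 g O in 238.940 g formula = 40.17 wt% O.
Second mineral: 127.992 g O in 276.072 g formula = 46.36 wt% O.
40.17% − 46.36% gives a difference of -6.19 percentage points.

-6.19 percentage points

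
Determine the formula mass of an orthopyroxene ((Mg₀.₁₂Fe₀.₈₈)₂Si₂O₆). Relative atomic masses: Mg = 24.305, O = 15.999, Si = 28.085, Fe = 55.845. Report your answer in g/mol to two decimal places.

M = 0.24×24.305 + 1.76×55.845 + 2×28.085 + 6×15.999

256.28 g/mol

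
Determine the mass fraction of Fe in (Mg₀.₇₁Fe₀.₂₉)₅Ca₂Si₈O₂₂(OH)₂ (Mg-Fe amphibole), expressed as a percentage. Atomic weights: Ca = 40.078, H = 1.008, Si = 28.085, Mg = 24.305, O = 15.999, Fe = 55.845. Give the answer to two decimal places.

Formula mass = 3.55*24.305 + 1.45*55.845 + 2*40.078 + 8*28.085 + 24*15.999 + 2*1.008 = 858.086 g/mol, of which 80.975 g is Fe.
So Fe makes up 80.975/858.086 = 0.0944 of the mass, i.e. 9.44%.

9.44 mass %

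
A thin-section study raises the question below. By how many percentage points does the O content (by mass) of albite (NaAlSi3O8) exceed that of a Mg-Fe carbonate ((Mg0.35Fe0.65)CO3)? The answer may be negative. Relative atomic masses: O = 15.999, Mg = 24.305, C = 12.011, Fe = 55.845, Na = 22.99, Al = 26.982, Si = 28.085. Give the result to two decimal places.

3.02 percentage points

First mineral: 127.992 g O in 262.219 g formula = 48.81 wt% O.
Second mineral: 47.997 g O in 104.814 g formula = 45.79 wt% O.
48.81% − 45.79% gives a difference of 3.02 percentage points.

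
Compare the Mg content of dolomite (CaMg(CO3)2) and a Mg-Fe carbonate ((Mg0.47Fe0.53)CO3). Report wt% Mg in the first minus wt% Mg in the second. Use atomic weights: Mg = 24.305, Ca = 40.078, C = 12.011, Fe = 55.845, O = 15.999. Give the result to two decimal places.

1.87 percentage points

First mineral: 24.305 g Mg in 184.399 g formula = 13.18 wt% Mg.
Second mineral: 11.423 g Mg in 101.029 g formula = 11.31 wt% Mg.
13.18% − 11.31% gives a difference of 1.87 percentage points.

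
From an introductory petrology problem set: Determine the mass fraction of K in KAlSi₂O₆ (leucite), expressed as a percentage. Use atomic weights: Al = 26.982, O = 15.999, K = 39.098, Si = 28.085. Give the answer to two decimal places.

Formula mass = 1·39.098 + 1·26.982 + 2·28.085 + 6·15.999 = 218.244 g/mol, of which 39.098 g is K.
So K makes up 39.098/218.244 = 0.1791 of the mass, i.e. 17.91%.

17.91 wt%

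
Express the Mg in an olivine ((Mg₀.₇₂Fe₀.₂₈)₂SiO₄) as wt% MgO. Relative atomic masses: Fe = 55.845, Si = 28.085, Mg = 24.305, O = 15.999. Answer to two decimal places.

36.65 wt%

Formula mass = 158.353 g/mol.
1.44 Mg → 1.4400 mol MgO per formula unit; M(MgO) = 40.304, so MgO mass = 58.038 g.
58.038/158.353 × 100 = 36.65 wt%.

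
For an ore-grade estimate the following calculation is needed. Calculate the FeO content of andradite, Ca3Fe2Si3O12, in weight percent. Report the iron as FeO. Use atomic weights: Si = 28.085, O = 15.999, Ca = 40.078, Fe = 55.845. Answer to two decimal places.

M(Ca3Fe2Si3O12) = 508.167 g/mol; M(FeO) = 71.844 g/mol.
Moles FeO per formula unit = 2 Fe ÷ 1 = 2.0000.
FeO fraction = (2.0000 × 71.844) / 508.167 = 143.688/508.167 = 0.2828.

28.28 wt%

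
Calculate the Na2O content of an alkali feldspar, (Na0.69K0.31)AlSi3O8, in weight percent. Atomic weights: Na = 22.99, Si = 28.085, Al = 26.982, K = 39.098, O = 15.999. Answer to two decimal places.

M((Na0.69K0.31)AlSi3O8) = 267.212 g/mol; M(Na2O) = 61.979 g/mol.
Moles Na2O per formula unit = 0.69 Na ÷ 2 = 0.3450.
Na2O fraction = (0.3450 × 61.979) / 267.212 = 21.383/267.212 = 0.0800.

8.00 wt%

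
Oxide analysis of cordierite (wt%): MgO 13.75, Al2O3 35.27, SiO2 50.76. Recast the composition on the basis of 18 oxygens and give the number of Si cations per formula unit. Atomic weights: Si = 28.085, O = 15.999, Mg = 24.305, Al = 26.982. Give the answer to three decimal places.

MgO: 13.75/40.304 = 0.34116 mol → 0.34116 mol Mg, 0.34116 mol O.
Al2O3: 35.27/101.961 = 0.34592 mol → 0.69184 mol Al, 1.03776 mol O.
SiO2: 50.76/60.083 = 0.84483 mol → 0.84483 mol Si, 1.68966 mol O.
Total oxygen = 3.06858 mol. Normalization factor = 18/3.06858 = 5.86591.
Si per 18 O = 0.84483 × 5.86591 = 4.956.

4.956 Si apfu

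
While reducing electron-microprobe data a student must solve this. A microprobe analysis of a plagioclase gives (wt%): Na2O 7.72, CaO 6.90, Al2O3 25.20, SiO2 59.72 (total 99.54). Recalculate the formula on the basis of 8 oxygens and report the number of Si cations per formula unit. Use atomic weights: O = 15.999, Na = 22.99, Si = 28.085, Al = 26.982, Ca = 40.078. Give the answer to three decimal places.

2.671 Si apfu

7.72 wt% Na2O ÷ 61.979 g/mol = 0.12456 mol, giving 0.24912 Na and 0.12456 O.
6.90 wt% CaO ÷ 56.077 g/mol = 0.12305 mol, giving 0.12305 Ca and 0.12305 O.
25.20 wt% Al2O3 ÷ 101.961 g/mol = 0.24715 mol, giving 0.49430 Al and 0.74145 O.
59.72 wt% SiO2 ÷ 60.083 g/mol = 0.99396 mol, giving 0.99396 Si and 1.98792 O.
Oxygen sums to 2.97698; scaling by 8/2.97698 = 2.68729 puts the formula on 8 O.
Si: 0.99396 × 2.68729 = 2.671 atoms per formula unit.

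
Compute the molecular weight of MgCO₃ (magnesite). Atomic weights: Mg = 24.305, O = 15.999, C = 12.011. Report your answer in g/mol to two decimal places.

84.31 g/mol

Mg: 1 × 24.305 = 24.3050
C: 1 × 12.011 = 12.0110
O: 3 × 15.999 = 47.9970
Summing the contributions gives the formula mass.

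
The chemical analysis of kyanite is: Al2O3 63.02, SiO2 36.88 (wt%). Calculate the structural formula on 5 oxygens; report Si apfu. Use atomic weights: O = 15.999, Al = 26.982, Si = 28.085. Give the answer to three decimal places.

63.02 wt% Al2O3 ÷ 101.961 g/mol = 0.61808 mol, giving 1.23616 Al and 1.85424 O.
36.88 wt% SiO2 ÷ 60.083 g/mol = 0.61382 mol, giving 0.61382 Si and 1.22764 O.
Oxygen sums to 3.08188; scaling by 5/3.08188 = 1.62239 puts the formula on 5 O.
Si: 0.61382 × 1.62239 = 0.996 atoms per formula unit.

0.996 Si apfu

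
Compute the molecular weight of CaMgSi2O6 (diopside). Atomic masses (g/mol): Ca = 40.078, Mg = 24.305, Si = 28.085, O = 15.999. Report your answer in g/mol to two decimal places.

M = 1(40.078) + 1(24.305) + 2(28.085) + 6(15.999)

216.55 g/mol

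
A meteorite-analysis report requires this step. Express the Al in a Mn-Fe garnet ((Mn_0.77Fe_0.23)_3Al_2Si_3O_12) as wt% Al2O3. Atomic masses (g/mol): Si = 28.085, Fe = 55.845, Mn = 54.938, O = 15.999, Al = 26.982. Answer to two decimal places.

20.57 wt%

Molar mass of (Mn_0.77Fe_0.23)_3Al_2Si_3O_12 = 2.31*54.938 + 0.69*55.845 + 2*26.982 + 3*28.085 + 12*15.999 = 495.647 g/mol.
Each formula unit contains 2 Al, equivalent to 2/2 = 1.0000 mol Al2O3.
M(Al2O3) = 2×26.982 + 3×15.999 = 101.961 g/mol.
Mass of Al2O3 per formula unit = 1.0000 × 101.961 = 101.961 g.
Al2O3 wt% = 101.961 / 495.647 × 100 = 20.57%.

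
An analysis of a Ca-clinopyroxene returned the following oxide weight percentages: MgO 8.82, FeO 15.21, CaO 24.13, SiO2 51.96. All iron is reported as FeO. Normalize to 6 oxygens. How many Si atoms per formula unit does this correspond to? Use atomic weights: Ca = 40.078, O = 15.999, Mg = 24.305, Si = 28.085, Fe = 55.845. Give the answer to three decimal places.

MgO (M=40.304): mol = 0.21884; Mg = 0.21884, O = 0.21884.
FeO (M=71.844): mol = 0.21171; Fe = 0.21171, O = 0.21171.
CaO (M=56.077): mol = 0.43030; Ca = 0.43030, O = 0.43030.
SiO2 (M=60.083): mol = 0.86480; Si = 0.86480, O = 1.72960.
ΣO = 2.59045; factor = 6/ΣO = 2.31620.
Si apfu = 0.86480 × 2.31620 = 2.003.

2.003 Si apfu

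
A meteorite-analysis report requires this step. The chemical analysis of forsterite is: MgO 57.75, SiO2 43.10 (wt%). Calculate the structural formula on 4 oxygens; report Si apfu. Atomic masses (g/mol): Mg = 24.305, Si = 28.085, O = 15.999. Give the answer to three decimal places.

MgO (M=40.304): mol = 1.43286; Mg = 1.43286, O = 1.43286.
SiO2 (M=60.083): mol = 0.71734; Si = 0.71734, O = 1.43468.
ΣO = 2.86754; factor = 4/ΣO = 1.39492.
Si apfu = 0.71734 × 1.39492 = 1.001.

1.001 Si apfu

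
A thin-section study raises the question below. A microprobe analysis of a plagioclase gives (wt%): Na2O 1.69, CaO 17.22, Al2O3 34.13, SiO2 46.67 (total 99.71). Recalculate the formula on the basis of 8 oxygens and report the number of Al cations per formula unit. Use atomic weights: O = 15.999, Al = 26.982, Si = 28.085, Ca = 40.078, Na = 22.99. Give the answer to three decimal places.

1.69 wt% Na2O ÷ 61.979 g/mol = 0.02727 mol, giving 0.05454 Na and 0.02727 O.
17.22 wt% CaO ÷ 56.077 g/mol = 0.30708 mol, giving 0.30708 Ca and 0.30708 O.
34.13 wt% Al2O3 ÷ 101.961 g/mol = 0.33474 mol, giving 0.66948 Al and 1.00422 O.
46.67 wt% SiO2 ÷ 60.083 g/mol = 0.77676 mol, giving 0.77676 Si and 1.55352 O.
Oxygen sums to 2.89209; scaling by 8/2.89209 = 2.76617 puts the formula on 8 O.
Al: 0.66948 × 2.76617 = 1.852 atoms per formula unit.

1.852 Al apfu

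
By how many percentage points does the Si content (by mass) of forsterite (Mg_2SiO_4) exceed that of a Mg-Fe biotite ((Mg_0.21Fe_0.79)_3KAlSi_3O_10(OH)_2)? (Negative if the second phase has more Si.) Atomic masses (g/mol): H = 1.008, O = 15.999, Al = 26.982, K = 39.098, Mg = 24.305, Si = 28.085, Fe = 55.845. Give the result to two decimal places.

2.84 percentage points

M(Mg_2SiO_4) = 140.691 g/mol, so wt% Si = 28.085/140.691 × 100 = 19.96%.
M((Mg_0.21Fe_0.79)_3KAlSi_3O_10(OH)_2) = 492.004 g/mol, so wt% Si = 84.255/492.004 × 100 = 17.12%.
19.96 − 17.12 = 2.84 pp.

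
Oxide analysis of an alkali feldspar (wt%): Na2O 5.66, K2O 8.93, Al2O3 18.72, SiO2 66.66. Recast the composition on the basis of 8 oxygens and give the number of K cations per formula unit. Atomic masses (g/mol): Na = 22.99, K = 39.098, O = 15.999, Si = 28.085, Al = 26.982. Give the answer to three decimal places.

0.513 K apfu

5.66 wt% Na2O ÷ 61.979 g/mol = 0.09132 mol, giving 0.18264 Na and 0.09132 O.
8.93 wt% K2O ÷ 94.195 g/mol = 0.09480 mol, giving 0.18960 K and 0.09480 O.
18.72 wt% Al2O3 ÷ 101.961 g/mol = 0.18360 mol, giving 0.36720 Al and 0.55080 O.
66.66 wt% SiO2 ÷ 60.083 g/mol = 1.10947 mol, giving 1.10947 Si and 2.21894 O.
Oxygen sums to 2.95586; scaling by 8/2.95586 = 2.70649 puts the formula on 8 O.
K: 0.18960 × 2.70649 = 0.513 atoms per formula unit.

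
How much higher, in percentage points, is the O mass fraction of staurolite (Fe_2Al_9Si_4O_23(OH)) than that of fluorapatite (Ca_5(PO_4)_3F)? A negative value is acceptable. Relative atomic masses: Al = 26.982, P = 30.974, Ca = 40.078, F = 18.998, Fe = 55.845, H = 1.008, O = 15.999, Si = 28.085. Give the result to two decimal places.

7.01 percentage points

First mineral: 383.976 g O in 851.852 g formula = 45.08 wt% O.
Second mineral: 191.988 g O in 504.298 g formula = 38.07 wt% O.
45.08% − 38.07% gives a difference of 7.01 percentage points.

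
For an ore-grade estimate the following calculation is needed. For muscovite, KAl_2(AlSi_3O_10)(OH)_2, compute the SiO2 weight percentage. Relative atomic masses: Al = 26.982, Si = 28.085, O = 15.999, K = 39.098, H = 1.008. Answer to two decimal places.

45.25 wt%

Formula mass = 398.303 g/mol.
3 Si → 3.0000 mol SiO2 per formula unit; M(SiO2) = 60.083, so SiO2 mass = 180.249 g.
180.249/398.303 × 100 = 45.25 wt%.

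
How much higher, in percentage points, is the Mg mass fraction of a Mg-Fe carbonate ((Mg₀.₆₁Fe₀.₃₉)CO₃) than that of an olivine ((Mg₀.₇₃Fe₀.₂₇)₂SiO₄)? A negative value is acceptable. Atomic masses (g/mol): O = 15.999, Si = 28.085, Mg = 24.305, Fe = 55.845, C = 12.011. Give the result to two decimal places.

First mineral: 14.826 g Mg in 96.614 g formula = 15.35 wt% Mg.
Second mineral: 35.485 g Mg in 157.723 g formula = 22.50 wt% Mg.
15.35% − 22.50% gives a difference of -7.15 percentage points.

-7.15 percentage points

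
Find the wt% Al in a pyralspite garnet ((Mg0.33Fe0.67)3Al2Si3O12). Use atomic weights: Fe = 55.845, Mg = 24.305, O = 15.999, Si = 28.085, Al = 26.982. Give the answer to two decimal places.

11.57 wt%

Formula mass = 0.99*24.305 + 2.01*55.845 + 2*26.982 + 3*28.085 + 12*15.999 = 466.517 g/mol, of which 53.964 g is Al.
So Al makes up 53.964/466.517 = 0.1157 of the mass, i.e. 11.57%.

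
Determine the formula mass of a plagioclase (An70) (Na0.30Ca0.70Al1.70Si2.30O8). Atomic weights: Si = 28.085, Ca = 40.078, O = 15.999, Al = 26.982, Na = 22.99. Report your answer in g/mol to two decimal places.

273.41 g/mol

Na: 0.30 × 22.99 = 6.8970
Ca: 0.70 × 40.078 = 28.0546
Al: 1.70 × 26.982 = 45.8694
Si: 2.30 × 28.085 = 64.5955
O: 8 × 15.999 = 127.9920
Summing the contributions gives the formula mass.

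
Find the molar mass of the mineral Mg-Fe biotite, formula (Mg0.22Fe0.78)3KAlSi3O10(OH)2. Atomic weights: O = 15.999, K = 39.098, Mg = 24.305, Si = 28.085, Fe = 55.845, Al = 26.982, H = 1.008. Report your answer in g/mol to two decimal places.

491.06 g/mol

M = 0.66*24.305 + 2.34*55.845 + 1*39.098 + 1*26.982 + 3*28.085 + 12*15.999 + 2*1.008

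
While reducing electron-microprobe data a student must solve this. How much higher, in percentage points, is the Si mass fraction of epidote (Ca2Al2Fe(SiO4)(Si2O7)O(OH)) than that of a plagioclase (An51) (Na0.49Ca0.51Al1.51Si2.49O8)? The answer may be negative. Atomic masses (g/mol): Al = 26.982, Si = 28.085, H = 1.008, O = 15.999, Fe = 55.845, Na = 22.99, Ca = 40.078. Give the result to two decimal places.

-8.43 percentage points

First mineral: 84.255 g Si in 483.215 g formula = 17.44 wt% Si.
Second mineral: 69.932 g Si in 270.371 g formula = 25.87 wt% Si.
17.44% − 25.87% gives a difference of -8.43 percentage points.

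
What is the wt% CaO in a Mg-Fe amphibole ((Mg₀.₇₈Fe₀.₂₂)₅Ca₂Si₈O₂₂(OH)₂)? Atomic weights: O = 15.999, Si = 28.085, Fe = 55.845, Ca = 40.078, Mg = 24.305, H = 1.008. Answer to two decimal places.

13.24 wt%

Formula mass = 847.047 g/mol.
2 Ca → 2.0000 mol CaO per formula unit; M(CaO) = 56.077, so CaO mass = 112.154 g.
112.154/847.047 × 100 = 13.24 wt%.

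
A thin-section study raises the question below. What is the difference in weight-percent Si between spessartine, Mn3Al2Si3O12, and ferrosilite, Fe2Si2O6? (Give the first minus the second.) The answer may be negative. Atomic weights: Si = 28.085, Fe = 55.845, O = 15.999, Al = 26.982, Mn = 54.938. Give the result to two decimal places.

-4.27 percentage points

Si in Mn3Al2Si3O12: molar mass 495.021 g/mol; 3×28.085 = 84.255 g → 17.02 wt%.
Si in Fe2Si2O6: molar mass 263.854 g/mol; 2×28.085 = 56.170 g → 21.29 wt%.
Difference = 17.02 − 21.29 = -4.27 percentage points.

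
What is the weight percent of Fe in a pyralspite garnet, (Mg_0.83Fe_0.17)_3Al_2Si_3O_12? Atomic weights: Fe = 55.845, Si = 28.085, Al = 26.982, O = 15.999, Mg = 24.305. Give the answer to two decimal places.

Molar mass of (Mg_0.83Fe_0.17)_3Al_2Si_3O_12: 2.49*24.305 + 0.51*55.845 + 2*26.982 + 3*28.085 + 12*15.999 = 419.207 g/mol.
Mass of Fe per formula unit: 0.51 × 55.845 = 28.481 g.
Weight fraction Fe = 28.481 / 419.207 = 0.0679.

6.79 weight percent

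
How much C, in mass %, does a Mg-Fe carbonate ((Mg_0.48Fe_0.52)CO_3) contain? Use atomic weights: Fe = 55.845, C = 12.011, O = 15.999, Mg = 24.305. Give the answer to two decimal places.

Formula mass = 0.48×24.305 + 0.52×55.845 + 1×12.011 + 3×15.999 = 100.714 g/mol, of which 12.011 g is C.
So C makes up 12.011/100.714 = 0.1193 of the mass, i.e. 11.93%.

11.93 mass %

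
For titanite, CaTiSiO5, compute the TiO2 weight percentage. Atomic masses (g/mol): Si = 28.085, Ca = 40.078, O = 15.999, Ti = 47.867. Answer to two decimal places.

Formula mass = 196.025 g/mol.
1 Ti → 1.0000 mol TiO2 per formula unit; M(TiO2) = 79.865, so TiO2 mass = 79.865 g.
79.865/196.025 × 100 = 40.74 wt%.

40.74 wt%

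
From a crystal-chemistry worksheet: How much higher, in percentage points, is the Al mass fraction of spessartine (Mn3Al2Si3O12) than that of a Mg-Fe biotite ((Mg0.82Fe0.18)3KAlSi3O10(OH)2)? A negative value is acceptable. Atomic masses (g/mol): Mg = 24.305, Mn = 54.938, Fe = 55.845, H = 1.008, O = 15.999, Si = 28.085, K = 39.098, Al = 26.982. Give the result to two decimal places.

4.69 percentage points

M(Mn3Al2Si3O12) = 495.021 g/mol, so wt% Al = 53.964/495.021 × 100 = 10.90%.
M((Mg0.82Fe0.18)3KAlSi3O10(OH)2) = 434.286 g/mol, so wt% Al = 26.982/434.286 × 100 = 6.21%.
10.90 − 6.21 = 4.69 pp.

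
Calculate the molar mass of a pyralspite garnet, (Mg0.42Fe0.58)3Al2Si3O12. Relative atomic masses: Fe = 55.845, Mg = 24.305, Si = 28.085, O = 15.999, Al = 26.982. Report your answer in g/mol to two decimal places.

Mg: 1.26 × 24.305 = 30.6243
Fe: 1.74 × 55.845 = 97.1703
Al: 2 × 26.982 = 53.9640
Si: 3 × 28.085 = 84.2550
O: 12 × 15.999 = 191.9880
Summing the contributions gives the formula mass.

458.00 g/mol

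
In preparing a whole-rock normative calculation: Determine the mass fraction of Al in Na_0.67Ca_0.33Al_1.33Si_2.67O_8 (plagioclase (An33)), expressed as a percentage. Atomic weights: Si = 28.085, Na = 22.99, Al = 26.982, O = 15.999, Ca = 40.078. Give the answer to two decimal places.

M(Na_0.67Ca_0.33Al_1.33Si_2.67O_8) = 267.494 g/mol.
Al contributes 1.33 × 26.982 = 35.886 g per mole.
35.886/267.494 = 0.1342 → 13.42%.

13.42 weight percent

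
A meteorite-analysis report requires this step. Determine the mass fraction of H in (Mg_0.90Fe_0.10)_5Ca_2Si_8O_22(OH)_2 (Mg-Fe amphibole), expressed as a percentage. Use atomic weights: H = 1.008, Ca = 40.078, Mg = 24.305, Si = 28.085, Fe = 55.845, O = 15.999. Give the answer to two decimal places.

Formula mass = 4.50×24.305 + 0.50×55.845 + 2×40.078 + 8×28.085 + 24×15.999 + 2×1.008 = 828.123 g/mol, of which 2.016 g is H.
So H makes up 2.016/828.123 = 0.0024 of the mass, i.e. 0.24%.

0.24 wt%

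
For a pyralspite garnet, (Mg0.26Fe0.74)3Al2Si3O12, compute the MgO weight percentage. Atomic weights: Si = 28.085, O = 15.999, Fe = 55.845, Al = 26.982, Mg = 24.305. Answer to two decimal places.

M((Mg0.26Fe0.74)3Al2Si3O12) = 473.141 g/mol; M(MgO) = 40.304 g/mol.
Moles MgO per formula unit = 0.78 Mg ÷ 1 = 0.7800.
MgO fraction = (0.7800 × 40.304) / 473.141 = 31.437/473.141 = 0.0664.

6.64 wt%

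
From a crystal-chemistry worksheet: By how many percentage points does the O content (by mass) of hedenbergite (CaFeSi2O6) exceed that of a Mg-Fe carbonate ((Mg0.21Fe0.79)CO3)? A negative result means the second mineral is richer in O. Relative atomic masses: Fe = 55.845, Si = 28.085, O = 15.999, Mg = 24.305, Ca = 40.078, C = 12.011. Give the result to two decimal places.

-5.25 percentage points

M(CaFeSi2O6) = 248.087 g/mol, so wt% O = 95.994/248.087 × 100 = 38.69%.
M((Mg0.21Fe0.79)CO3) = 109.230 g/mol, so wt% O = 47.997/109.230 × 100 = 43.94%.
38.69 − 43.94 = -5.25 pp.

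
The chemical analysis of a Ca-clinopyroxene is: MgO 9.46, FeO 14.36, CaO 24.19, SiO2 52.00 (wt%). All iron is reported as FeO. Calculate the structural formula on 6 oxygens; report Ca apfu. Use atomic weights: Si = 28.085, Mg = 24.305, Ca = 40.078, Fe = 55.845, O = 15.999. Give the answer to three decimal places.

9.46 wt% MgO ÷ 40.304 g/mol = 0.23472 mol, giving 0.23472 Mg and 0.23472 O.
14.36 wt% FeO ÷ 71.844 g/mol = 0.19988 mol, giving 0.19988 Fe and 0.19988 O.
24.19 wt% CaO ÷ 56.077 g/mol = 0.43137 mol, giving 0.43137 Ca and 0.43137 O.
52.00 wt% SiO2 ÷ 60.083 g/mol = 0.86547 mol, giving 0.86547 Si and 1.73094 O.
Oxygen sums to 2.59691; scaling by 6/2.59691 = 2.31044 puts the formula on 6 O.
Ca: 0.43137 × 2.31044 = 0.997 atoms per formula unit.

0.997 Ca apfu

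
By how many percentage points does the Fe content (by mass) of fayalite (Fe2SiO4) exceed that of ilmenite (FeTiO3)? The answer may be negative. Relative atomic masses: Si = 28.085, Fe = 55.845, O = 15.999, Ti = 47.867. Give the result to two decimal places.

18.00 percentage points

First mineral: 111.690 g Fe in 203.771 g formula = 54.81 wt% Fe.
Second mineral: 55.845 g Fe in 151.709 g formula = 36.81 wt% Fe.
54.81% − 36.81% gives a difference of 18.00 percentage points.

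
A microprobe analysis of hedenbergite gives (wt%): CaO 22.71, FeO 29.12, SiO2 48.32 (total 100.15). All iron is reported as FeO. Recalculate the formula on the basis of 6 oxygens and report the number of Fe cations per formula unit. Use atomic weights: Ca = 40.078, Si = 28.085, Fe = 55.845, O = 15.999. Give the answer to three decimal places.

22.71 wt% CaO ÷ 56.077 g/mol = 0.40498 mol, giving 0.40498 Ca and 0.40498 O.
29.12 wt% FeO ÷ 71.844 g/mol = 0.40532 mol, giving 0.40532 Fe and 0.40532 O.
48.32 wt% SiO2 ÷ 60.083 g/mol = 0.80422 mol, giving 0.80422 Si and 1.60844 O.
Oxygen sums to 2.41874; scaling by 6/2.41874 = 2.48063 puts the formula on 6 O.
Fe: 0.40532 × 2.48063 = 1.005 atoms per formula unit.

1.005 Fe apfu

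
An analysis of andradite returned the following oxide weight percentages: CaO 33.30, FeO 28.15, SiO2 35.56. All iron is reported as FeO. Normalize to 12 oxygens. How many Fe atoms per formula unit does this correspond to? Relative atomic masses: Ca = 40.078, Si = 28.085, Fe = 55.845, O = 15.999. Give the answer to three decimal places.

33.30 wt% CaO ÷ 56.077 g/mol = 0.59383 mol, giving 0.59383 Ca and 0.59383 O.
28.15 wt% FeO ÷ 71.844 g/mol = 0.39182 mol, giving 0.39182 Fe and 0.39182 O.
35.56 wt% SiO2 ÷ 60.083 g/mol = 0.59185 mol, giving 0.59185 Si and 1.18370 O.
Oxygen sums to 2.16935; scaling by 12/2.16935 = 5.53161 puts the formula on 12 O.
Fe: 0.39182 × 5.53161 = 2.167 atoms per formula unit.

2.167 Fe apfu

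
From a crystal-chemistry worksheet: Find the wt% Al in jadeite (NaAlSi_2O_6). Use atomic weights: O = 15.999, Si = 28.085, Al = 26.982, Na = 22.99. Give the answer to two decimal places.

M(NaAlSi_2O_6) = 202.136 g/mol.
Al contributes 1 × 26.982 = 26.982 g per mole.
26.982/202.136 = 0.1335 → 13.35%.

13.35 wt%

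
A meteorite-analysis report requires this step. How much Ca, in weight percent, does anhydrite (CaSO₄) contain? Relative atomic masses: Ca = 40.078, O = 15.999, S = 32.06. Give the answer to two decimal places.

Molar mass of CaSO₄: 1×40.078 + 1×32.06 + 4×15.999 = 136.134 g/mol.
Mass of Ca per formula unit: 1 × 40.078 = 40.078 g.
Weight fraction Ca = 40.078 / 136.134 = 0.2944.

29.44 weight percent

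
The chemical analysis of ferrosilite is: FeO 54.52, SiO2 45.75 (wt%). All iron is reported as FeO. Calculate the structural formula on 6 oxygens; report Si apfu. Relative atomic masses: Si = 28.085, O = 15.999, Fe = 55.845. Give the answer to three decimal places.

FeO (M=71.844): mol = 0.75887; Fe = 0.75887, O = 0.75887.
SiO2 (M=60.083): mol = 0.76145; Si = 0.76145, O = 1.52290.
ΣO = 2.28177; factor = 6/ΣO = 2.62954.
Si apfu = 0.76145 × 2.62954 = 2.002.

2.002 Si apfu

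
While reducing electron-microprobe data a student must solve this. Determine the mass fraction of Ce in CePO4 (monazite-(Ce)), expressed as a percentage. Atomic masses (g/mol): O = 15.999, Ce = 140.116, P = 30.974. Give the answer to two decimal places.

M(CePO4) = 235.086 g/mol.
Ce contributes 1 × 140.116 = 140.116 g per mole.
140.116/235.086 = 0.5960 → 59.60%.

59.60 weight percent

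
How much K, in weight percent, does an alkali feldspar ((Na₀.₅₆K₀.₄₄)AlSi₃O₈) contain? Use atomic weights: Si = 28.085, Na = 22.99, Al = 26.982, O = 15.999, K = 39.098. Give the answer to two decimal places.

Molar mass of (Na₀.₅₆K₀.₄₄)AlSi₃O₈: 0.56·22.99 + 0.44·39.098 + 1·26.982 + 3·28.085 + 8·15.999 = 269.307 g/mol.
Mass of K per formula unit: 0.44 × 39.098 = 17.203 g.
Weight fraction K = 17.203 / 269.307 = 0.0639.

6.39 weight percent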